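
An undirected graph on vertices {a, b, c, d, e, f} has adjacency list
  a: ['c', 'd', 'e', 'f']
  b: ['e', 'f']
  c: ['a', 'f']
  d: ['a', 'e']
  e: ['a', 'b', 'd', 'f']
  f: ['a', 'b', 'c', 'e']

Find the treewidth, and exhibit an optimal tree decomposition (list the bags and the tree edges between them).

Treewidth 2.
One such decomposition:
Bags: B1 = {a, e, f}  B2 = {b, e, f}  B3 = {a, d, e}  B4 = {a, c, f}
Tree: B1–B2, B1–B3, B1–B4

Each bag holds 3 vertices, so the decomposition has width 2, which upper-bounds the treewidth. Conversely, {a, d, e} is a clique of size 3, and the vertices of any clique must share a bag in every tree decomposition; so some bag has ≥ 3 vertices and tw(G) ≥ 2. Therefore the treewidth is 2.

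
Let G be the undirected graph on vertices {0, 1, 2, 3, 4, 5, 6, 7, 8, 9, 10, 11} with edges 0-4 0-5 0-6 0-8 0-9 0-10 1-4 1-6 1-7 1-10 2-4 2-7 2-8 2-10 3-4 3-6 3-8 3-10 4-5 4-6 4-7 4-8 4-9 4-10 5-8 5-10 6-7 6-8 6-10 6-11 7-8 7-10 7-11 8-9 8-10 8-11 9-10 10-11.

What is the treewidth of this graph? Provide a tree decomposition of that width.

Each bag holds 5 vertices, so the decomposition has width 4, which upper-bounds the treewidth. Conversely, {6, 7, 8, 10, 11} is a clique of size 5, and the vertices of any clique must share a bag in every tree decomposition; so some bag has ≥ 5 vertices and tw(G) ≥ 4. The upper and lower bounds meet at 4, so that is the treewidth.

Treewidth 4.
One optimal decomposition is:
Bags: B1 = {1, 4, 6, 7, 10}  B2 = {4, 6, 7, 8, 10}  B3 = {0, 4, 6, 8, 10}  B4 = {3, 4, 6, 8, 10}  B5 = {0, 4, 8, 9, 10}  B6 = {0, 4, 5, 8, 10}  B7 = {2, 4, 7, 8, 10}  B8 = {6, 7, 8, 10, 11}
Tree: B1–B2, B2–B3, B2–B4, B3–B5, B5–B6, B2–B7, B2–B8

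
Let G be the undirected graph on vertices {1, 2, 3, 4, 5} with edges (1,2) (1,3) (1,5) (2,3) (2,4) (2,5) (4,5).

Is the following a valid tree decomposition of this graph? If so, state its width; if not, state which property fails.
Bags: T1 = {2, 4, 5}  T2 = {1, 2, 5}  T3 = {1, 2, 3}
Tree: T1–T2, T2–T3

Yes; width 2.

Checking the three conditions: (i) the bags cover all of {1, 2, 3, 4, 5}; (ii) for each edge, some bag contains both endpoints; (iii) the bags containing any fixed vertex form a subtree. All hold, so the decomposition is valid with width 3 − 1 = 2.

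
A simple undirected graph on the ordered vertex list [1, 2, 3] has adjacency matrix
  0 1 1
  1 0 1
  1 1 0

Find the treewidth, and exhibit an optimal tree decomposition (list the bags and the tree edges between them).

With just one bag of size 3, the width is 3 − 1 = 2, so tw(G) ≤ 2. On the other hand G contains the 3-clique {1, 2, 3}. A clique must lie in a single bag of any decomposition, so no decomposition can have width below 2. Hence tw(G) = 2 exactly.

Treewidth 2.
One such decomposition:
Bags: B1 = {1, 2, 3}
Tree: (single bag)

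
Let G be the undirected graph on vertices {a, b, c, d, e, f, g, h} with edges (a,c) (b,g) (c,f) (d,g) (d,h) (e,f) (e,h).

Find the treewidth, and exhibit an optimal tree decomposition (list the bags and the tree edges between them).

Treewidth 1.
One such decomposition:
Bags: B1 = {a, c}  B2 = {c, f}  B3 = {e, f}  B4 = {e, h}  B5 = {d, h}  B6 = {d, g}  B7 = {b, g}
Tree: B1–B2, B2–B3, B3–B4, B4–B5, B5–B6, B6–B7

Every bag has size at most 2, so the width is 2 − 1 = 1 and tw(G) ≤ 1. Any graph with an edge has treewidth ≥ 1, and G has the edge a–c. The upper and lower bounds meet at 1, so that is the treewidth.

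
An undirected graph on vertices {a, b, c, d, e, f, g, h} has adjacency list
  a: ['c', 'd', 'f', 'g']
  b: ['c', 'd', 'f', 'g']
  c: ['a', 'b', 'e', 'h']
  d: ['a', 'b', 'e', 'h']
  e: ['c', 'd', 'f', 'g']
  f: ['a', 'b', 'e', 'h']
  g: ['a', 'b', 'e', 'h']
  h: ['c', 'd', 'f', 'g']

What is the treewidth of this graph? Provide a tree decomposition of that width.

The largest bag has 5 vertices, giving width 4; this decomposition certifies tw(G) ≤ 4. For the lower bound: the 5 vertex sets {c,h}, {a,g}, {d,e}, {f}, {b} are disjoint, each induces a connected subgraph, and every pair is joined by at least one edge of G. Contracting each set to a single vertex therefore yields K_{5} as a minor, and since treewidth is minor-monotone, tw(G) ≥ tw(K_{5}) = 4. Hence tw(G) = 4 exactly.

Treewidth 4.
One optimal decomposition is:
Bags: B1 = {c, d, f, g, h}  B2 = {a, c, d, f, g}  B3 = {c, d, e, f, g}  B4 = {b, c, d, f, g}
Tree: B1–B2, B2–B3, B3–B4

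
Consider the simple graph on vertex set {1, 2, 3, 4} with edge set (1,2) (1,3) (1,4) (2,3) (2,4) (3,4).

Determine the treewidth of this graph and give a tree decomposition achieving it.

Treewidth 3.
One optimal decomposition is:
Bags: B1 = {1, 2, 3, 4}
Tree: (single bag)

With just one bag of size 4, the width is 4 − 1 = 3, so tw(G) ≤ 3. For the lower bound, the 4 vertices {1, 2, 3, 4} are pairwise adjacent, and any tree decomposition puts a clique entirely inside one bag — forcing width ≥ 3. Therefore the treewidth is 3.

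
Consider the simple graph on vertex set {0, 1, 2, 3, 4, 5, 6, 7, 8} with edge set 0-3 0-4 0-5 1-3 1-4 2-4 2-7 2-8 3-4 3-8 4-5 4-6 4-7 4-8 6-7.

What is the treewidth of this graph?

A width-2 tree decomposition is:
Bags: B1 = {2, 4, 8}  B2 = {2, 4, 7}  B3 = {3, 4, 8}  B4 = {4, 6, 7}  B5 = {0, 3, 4}  B6 = {1, 3, 4}  B7 = {0, 4, 5}
Tree: B1–B2, B1–B3, B2–B4, B3–B5, B5–B6, B5–B7
Each bag holds 3 vertices, so the decomposition has width 2, which upper-bounds the treewidth. On the other hand G contains the 3-clique {2, 4, 8}. A clique must lie in a single bag of any decomposition, so no decomposition can have width below 2. Hence tw(G) = 2 exactly.

2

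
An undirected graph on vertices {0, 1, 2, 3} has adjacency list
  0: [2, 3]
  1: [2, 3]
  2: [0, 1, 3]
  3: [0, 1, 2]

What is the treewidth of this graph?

A width-2 tree decomposition is:
Bags: B1 = {1, 2, 3}  B2 = {0, 2, 3}
Tree: B1–B2
Each bag holds 3 vertices, so the decomposition has width 2, which upper-bounds the treewidth. Conversely, {0, 2, 3} is a clique of size 3, and the vertices of any clique must share a bag in every tree decomposition; so some bag has ≥ 3 vertices and tw(G) ≥ 2. Therefore the treewidth is 2.

2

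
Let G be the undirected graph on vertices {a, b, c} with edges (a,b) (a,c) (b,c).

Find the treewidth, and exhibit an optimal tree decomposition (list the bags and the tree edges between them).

With just one bag of size 3, the width is 3 − 1 = 2, so tw(G) ≤ 2. On the other hand G contains the 3-clique {a, b, c}. A clique must lie in a single bag of any decomposition, so no decomposition can have width below 2. Hence tw(G) = 2 exactly.

Treewidth 2.
One such decomposition:
Bags: B1 = {a, b, c}
Tree: (single bag)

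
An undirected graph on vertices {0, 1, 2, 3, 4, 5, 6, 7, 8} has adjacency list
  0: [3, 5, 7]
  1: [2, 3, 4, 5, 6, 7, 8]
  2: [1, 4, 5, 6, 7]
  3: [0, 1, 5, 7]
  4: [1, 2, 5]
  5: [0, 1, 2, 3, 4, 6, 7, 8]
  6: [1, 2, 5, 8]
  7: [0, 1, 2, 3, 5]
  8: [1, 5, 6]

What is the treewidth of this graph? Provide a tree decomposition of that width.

Each bag holds 4 vertices, so the decomposition has width 3, which upper-bounds the treewidth. Conversely, {0, 3, 5, 7} is a clique of size 4, and the vertices of any clique must share a bag in every tree decomposition; so some bag has ≥ 4 vertices and tw(G) ≥ 3. Therefore the treewidth is 3.

Treewidth 3.
One such decomposition:
Bags: B1 = {1, 2, 5, 6}  B2 = {1, 2, 4, 5}  B3 = {1, 2, 5, 7}  B4 = {1, 3, 5, 7}  B5 = {0, 3, 5, 7}  B6 = {1, 5, 6, 8}
Tree: B1–B2, B2–B3, B3–B4, B4–B5, B1–B6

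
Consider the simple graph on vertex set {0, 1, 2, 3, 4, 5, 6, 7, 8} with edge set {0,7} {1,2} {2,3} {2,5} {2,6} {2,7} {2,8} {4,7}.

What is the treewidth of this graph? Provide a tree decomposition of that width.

Treewidth 1.
One such decomposition:
Bags: B1 = {2, 5}  B2 = {2, 7}  B3 = {1, 2}  B4 = {2, 8}  B5 = {0, 7}  B6 = {2, 3}  B7 = {2, 6}  B8 = {4, 7}
Tree: B1–B2, B1–B3, B2–B4, B2–B5, B2–B6, B3–B7, B5–B8

Each bag holds 2 vertices, so the decomposition has width 1, which upper-bounds the treewidth. Since G has at least one edge (e.g. 2–5), it is not an edgeless graph, so tw(G) ≥ 1. Hence tw(G) = 1 exactly.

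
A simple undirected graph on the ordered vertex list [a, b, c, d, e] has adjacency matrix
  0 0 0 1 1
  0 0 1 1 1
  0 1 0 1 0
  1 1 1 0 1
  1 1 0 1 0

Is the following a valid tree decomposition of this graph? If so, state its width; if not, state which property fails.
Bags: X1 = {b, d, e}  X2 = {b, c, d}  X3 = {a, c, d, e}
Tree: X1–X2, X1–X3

A tree decomposition must satisfy three properties: every vertex lies in some bag; for every edge, both endpoints lie together in some bag; and for every vertex, the bags containing it form a connected subtree. Here bags containing vertex c are not connected in the tree, so the decomposition is invalid.

No — bags containing vertex c are not connected in the tree.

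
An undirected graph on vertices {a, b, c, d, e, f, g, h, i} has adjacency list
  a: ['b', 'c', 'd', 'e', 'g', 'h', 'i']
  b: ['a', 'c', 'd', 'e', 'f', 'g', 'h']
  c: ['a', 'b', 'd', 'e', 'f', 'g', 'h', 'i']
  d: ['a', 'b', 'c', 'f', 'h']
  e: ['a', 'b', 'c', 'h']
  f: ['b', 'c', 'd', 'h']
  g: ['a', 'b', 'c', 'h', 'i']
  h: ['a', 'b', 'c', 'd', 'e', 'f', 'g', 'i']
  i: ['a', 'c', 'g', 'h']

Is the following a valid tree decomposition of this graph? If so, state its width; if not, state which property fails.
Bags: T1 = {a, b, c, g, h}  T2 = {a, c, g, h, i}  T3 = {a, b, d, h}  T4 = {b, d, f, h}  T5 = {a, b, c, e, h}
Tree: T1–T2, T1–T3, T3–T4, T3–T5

A tree decomposition must satisfy three properties: every vertex lies in some bag; for every edge, both endpoints lie together in some bag; and for every vertex, the bags containing it form a connected subtree. Here edge (c,d) lies in no bag, so the decomposition is invalid.

No — edge (c,d) lies in no bag.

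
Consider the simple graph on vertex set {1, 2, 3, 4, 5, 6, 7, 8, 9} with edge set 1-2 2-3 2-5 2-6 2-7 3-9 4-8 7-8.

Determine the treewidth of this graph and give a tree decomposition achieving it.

Each bag holds 2 vertices, so the decomposition has width 1, which upper-bounds the treewidth. Any graph with an edge has treewidth ≥ 1, and G has the edge 2–7. Hence tw(G) = 1 exactly.

Treewidth 1.
One optimal decomposition is:
Bags: B1 = {2, 7}  B2 = {7, 8}  B3 = {2, 5}  B4 = {2, 3}  B5 = {3, 9}  B6 = {1, 2}  B7 = {2, 6}  B8 = {4, 8}
Tree: B1–B2, B1–B3, B3–B4, B4–B5, B4–B6, B1–B7, B2–B8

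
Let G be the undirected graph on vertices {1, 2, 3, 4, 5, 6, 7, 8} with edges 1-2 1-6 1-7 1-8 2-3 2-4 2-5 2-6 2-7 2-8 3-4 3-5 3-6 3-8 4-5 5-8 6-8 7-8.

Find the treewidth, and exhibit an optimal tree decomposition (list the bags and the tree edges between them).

The largest bag has 4 vertices, giving width 3; this decomposition certifies tw(G) ≤ 3. For the lower bound, the 4 vertices {1, 2, 6, 8} are pairwise adjacent, and any tree decomposition puts a clique entirely inside one bag — forcing width ≥ 3. Combining the bounds, tw(G) = 3.

Treewidth 3.
One optimal decomposition is:
Bags: B1 = {2, 3, 5, 8}  B2 = {2, 3, 6, 8}  B3 = {1, 2, 6, 8}  B4 = {1, 2, 7, 8}  B5 = {2, 3, 4, 5}
Tree: B1–B2, B2–B3, B3–B4, B1–B5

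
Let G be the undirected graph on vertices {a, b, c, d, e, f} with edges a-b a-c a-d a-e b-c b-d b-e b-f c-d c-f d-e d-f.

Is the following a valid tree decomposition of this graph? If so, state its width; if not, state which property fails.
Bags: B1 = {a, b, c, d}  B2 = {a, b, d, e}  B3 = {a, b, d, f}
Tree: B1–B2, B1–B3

A tree decomposition must satisfy three properties: every vertex lies in some bag; for every edge, both endpoints lie together in some bag; and for every vertex, the bags containing it form a connected subtree. Here edge (c,f) lies in no bag, so the decomposition is invalid.

No — edge (c,f) lies in no bag.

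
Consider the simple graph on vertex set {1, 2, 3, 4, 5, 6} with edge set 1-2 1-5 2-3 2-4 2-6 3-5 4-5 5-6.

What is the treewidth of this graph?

A width-2 tree decomposition is:
Bags: B1 = {2, 3, 5}  B2 = {2, 5, 6}  B3 = {1, 2, 5}  B4 = {2, 4, 5}
Tree: B1–B2, B2–B3, B3–B4
Every bag has size at most 3, so the width is 3 − 1 = 2 and tw(G) ≤ 2. Since 2–3–5–6–2 is a cycle in G, G is not acyclic. Forests are exactly the graphs of treewidth ≤ 1, so tw(G) ≥ 2. Hence tw(G) = 2 exactly.

2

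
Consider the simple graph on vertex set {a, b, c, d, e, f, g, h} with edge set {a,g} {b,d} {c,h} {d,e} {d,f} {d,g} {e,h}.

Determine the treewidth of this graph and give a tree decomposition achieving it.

Treewidth 1.
One optimal decomposition is:
Bags: B1 = {d, g}  B2 = {d, e}  B3 = {d, f}  B4 = {e, h}  B5 = {c, h}  B6 = {a, g}  B7 = {b, d}
Tree: B1–B2, B2–B3, B2–B4, B4–B5, B1–B6, B3–B7

Every bag has size at most 2, so the width is 2 − 1 = 1 and tw(G) ≤ 1. G has an edge, so its treewidth is at least 1. Combining the bounds, tw(G) = 1.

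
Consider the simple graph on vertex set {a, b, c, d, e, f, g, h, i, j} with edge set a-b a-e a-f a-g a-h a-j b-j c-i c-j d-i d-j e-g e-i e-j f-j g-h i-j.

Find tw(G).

2

A width-2 tree decomposition is:
Bags: B1 = {a, e, j}  B2 = {a, b, j}  B3 = {e, i, j}  B4 = {a, f, j}  B5 = {a, e, g}  B6 = {d, i, j}  B7 = {c, i, j}  B8 = {a, g, h}
Tree: B1–B2, B1–B3, B1–B4, B1–B5, B3–B6, B3–B7, B5–B8
Every bag has size at most 3, so the width is 3 − 1 = 2 and tw(G) ≤ 2. On the other hand G contains the 3-clique {a, e, g}. A clique must lie in a single bag of any decomposition, so no decomposition can have width below 2. Combining the bounds, tw(G) = 2.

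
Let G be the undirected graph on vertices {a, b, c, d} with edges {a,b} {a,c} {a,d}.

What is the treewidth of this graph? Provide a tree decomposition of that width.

Every bag has size at most 2, so the width is 2 − 1 = 1 and tw(G) ≤ 1. Since G has at least one edge (e.g. c–a), it is not an edgeless graph, so tw(G) ≥ 1. Hence tw(G) = 1 exactly.

Treewidth 1.
One such decomposition:
Bags: B1 = {a, c}  B2 = {a, d}  B3 = {a, b}
Tree: B1–B2, B1–B3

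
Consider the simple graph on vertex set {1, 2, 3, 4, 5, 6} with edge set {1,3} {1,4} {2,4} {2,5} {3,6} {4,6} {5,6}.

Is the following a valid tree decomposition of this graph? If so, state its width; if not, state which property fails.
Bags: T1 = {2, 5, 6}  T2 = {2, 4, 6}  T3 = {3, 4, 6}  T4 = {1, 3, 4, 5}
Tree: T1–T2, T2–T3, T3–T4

No — bags containing vertex 5 are not connected in the tree.

A tree decomposition must satisfy three properties: every vertex lies in some bag; for every edge, both endpoints lie together in some bag; and for every vertex, the bags containing it form a connected subtree. Here bags containing vertex 5 are not connected in the tree, so the decomposition is invalid.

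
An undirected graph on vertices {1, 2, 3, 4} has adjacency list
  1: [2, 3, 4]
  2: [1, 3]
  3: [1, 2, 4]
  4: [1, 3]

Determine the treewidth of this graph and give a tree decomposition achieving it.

Every bag has size at most 3, so the width is 3 − 1 = 2 and tw(G) ≤ 2. On the other hand G contains the 3-clique {1, 2, 3}. A clique must lie in a single bag of any decomposition, so no decomposition can have width below 2. The upper and lower bounds meet at 2, so that is the treewidth.

Treewidth 2.
Bags: B1 = {1, 3, 4}  B2 = {1, 2, 3}
Tree: B1–B2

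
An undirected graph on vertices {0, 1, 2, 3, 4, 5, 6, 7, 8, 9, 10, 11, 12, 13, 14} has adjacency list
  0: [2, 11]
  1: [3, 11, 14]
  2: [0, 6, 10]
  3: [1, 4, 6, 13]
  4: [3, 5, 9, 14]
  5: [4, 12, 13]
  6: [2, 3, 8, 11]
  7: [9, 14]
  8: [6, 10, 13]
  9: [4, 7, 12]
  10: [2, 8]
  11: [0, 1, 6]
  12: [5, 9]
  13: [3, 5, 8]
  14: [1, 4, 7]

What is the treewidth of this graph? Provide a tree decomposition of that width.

Treewidth 3.
Bags: B1 = {7, 9, 12, 14}  B2 = {4, 9, 12, 14}  B3 = {4, 5, 12, 14}  B4 = {1, 4, 5, 14}  B5 = {1, 3, 4, 5}  B6 = {1, 3, 5, 13}  B7 = {1, 3, 11, 13}  B8 = {3, 6, 11, 13}  B9 = {6, 8, 11, 13}  B10 = {0, 6, 8, 11}  B11 = {0, 2, 6, 8}  B12 = {0, 2, 8, 10}
Tree: B1–B2, B2–B3, B3–B4, B4–B5, B5–B6, B6–B7, B7–B8, B8–B9, B9–B10, B10–B11, B11–B12

Every bag has size at most 4, so the width is 4 − 1 = 3 and tw(G) ≤ 3. For the lower bound: the 4 vertex sets {7,9,12}, {14}, {4}, {1,3,5,13} are disjoint, each induces a connected subgraph, and every pair is joined by at least one edge of G. Contracting each set to a single vertex therefore yields K_{4} as a minor, and since treewidth is minor-monotone, tw(G) ≥ tw(K_{4}) = 3. Combining the bounds, tw(G) = 3.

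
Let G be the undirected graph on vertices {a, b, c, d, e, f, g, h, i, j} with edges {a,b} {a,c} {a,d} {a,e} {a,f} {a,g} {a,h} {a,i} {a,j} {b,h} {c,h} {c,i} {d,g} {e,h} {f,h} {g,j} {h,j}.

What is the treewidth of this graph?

2

A width-2 tree decomposition is:
Bags: B1 = {a, f, h}  B2 = {a, c, h}  B3 = {a, e, h}  B4 = {a, b, h}  B5 = {a, h, j}  B6 = {a, g, j}  B7 = {a, c, i}  B8 = {a, d, g}
Tree: B1–B2, B1–B3, B1–B4, B3–B5, B5–B6, B2–B7, B6–B8
Each bag holds 3 vertices, so the decomposition has width 2, which upper-bounds the treewidth. Conversely, {a, d, g} is a clique of size 3, and the vertices of any clique must share a bag in every tree decomposition; so some bag has ≥ 3 vertices and tw(G) ≥ 2. Combining the bounds, tw(G) = 2.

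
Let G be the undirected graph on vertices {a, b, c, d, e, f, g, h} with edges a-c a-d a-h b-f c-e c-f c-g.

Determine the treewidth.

1

A width-1 tree decomposition is:
Bags: B1 = {c, f}  B2 = {a, c}  B3 = {a, h}  B4 = {a, d}  B5 = {c, e}  B6 = {b, f}  B7 = {c, g}
Tree: B1–B2, B2–B3, B3–B4, B1–B5, B1–B6, B5–B7
Each bag holds 2 vertices, so the decomposition has width 1, which upper-bounds the treewidth. Since G has at least one edge (e.g. c–f), it is not an edgeless graph, so tw(G) ≥ 1. Hence tw(G) = 1 exactly.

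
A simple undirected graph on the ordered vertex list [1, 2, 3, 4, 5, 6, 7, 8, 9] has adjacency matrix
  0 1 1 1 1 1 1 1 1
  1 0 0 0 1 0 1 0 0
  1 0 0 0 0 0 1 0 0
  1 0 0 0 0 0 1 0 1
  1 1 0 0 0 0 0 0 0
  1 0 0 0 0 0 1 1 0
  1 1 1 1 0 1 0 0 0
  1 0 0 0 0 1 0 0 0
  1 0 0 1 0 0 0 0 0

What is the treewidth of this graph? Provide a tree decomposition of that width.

Every bag has size at most 3, so the width is 3 − 1 = 2 and tw(G) ≤ 2. Conversely, {1, 6, 8} is a clique of size 3, and the vertices of any clique must share a bag in every tree decomposition; so some bag has ≥ 3 vertices and tw(G) ≥ 2. Hence tw(G) = 2 exactly.

Treewidth 2.
Bags: B1 = {1, 2, 7}  B2 = {1, 4, 7}  B3 = {1, 6, 7}  B4 = {1, 6, 8}  B5 = {1, 2, 5}  B6 = {1, 4, 9}  B7 = {1, 3, 7}
Tree: B1–B2, B2–B3, B3–B4, B1–B5, B2–B6, B1–B7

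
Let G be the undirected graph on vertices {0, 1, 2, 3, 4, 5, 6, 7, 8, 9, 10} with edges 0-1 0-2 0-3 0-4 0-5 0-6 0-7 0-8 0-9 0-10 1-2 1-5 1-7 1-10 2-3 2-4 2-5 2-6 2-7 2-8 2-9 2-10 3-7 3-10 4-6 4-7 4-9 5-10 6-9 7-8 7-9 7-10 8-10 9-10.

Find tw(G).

4

A width-4 tree decomposition is:
Bags: B1 = {0, 1, 2, 7, 10}  B2 = {0, 2, 7, 9, 10}  B3 = {0, 2, 4, 7, 9}  B4 = {0, 2, 4, 6, 9}  B5 = {0, 2, 7, 8, 10}  B6 = {0, 2, 3, 7, 10}  B7 = {0, 1, 2, 5, 10}
Tree: B1–B2, B2–B3, B3–B4, B2–B5, B1–B6, B1–B7
The largest bag has 5 vertices, giving width 4; this decomposition certifies tw(G) ≤ 4. For the lower bound, the 5 vertices {0, 1, 2, 5, 10} are pairwise adjacent, and any tree decomposition puts a clique entirely inside one bag — forcing width ≥ 4. Therefore the treewidth is 4.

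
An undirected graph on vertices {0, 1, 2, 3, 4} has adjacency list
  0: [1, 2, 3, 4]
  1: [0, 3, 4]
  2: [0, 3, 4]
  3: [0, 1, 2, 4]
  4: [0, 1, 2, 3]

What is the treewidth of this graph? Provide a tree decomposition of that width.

Treewidth 3.
One optimal decomposition is:
Bags: B1 = {0, 1, 3, 4}  B2 = {0, 2, 3, 4}
Tree: B1–B2

The largest bag has 4 vertices, giving width 3; this decomposition certifies tw(G) ≤ 3. Conversely, {0, 1, 3, 4} is a clique of size 4, and the vertices of any clique must share a bag in every tree decomposition; so some bag has ≥ 4 vertices and tw(G) ≥ 3. Therefore the treewidth is 3.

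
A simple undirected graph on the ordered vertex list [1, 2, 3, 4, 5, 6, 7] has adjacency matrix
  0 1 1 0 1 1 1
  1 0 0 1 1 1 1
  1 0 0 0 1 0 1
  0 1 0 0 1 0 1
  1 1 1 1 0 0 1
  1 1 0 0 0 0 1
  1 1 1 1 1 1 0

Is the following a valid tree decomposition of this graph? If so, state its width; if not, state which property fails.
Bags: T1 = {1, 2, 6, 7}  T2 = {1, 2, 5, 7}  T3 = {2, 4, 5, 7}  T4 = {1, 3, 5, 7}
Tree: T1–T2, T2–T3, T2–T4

Yes; width 3.

Checking the three conditions: (i) the bags cover all of {1, 2, 3, 4, 5, 6, 7}; (ii) for each edge, some bag contains both endpoints; (iii) the bags containing any fixed vertex form a subtree. All hold, so the decomposition is valid with width 4 − 1 = 3.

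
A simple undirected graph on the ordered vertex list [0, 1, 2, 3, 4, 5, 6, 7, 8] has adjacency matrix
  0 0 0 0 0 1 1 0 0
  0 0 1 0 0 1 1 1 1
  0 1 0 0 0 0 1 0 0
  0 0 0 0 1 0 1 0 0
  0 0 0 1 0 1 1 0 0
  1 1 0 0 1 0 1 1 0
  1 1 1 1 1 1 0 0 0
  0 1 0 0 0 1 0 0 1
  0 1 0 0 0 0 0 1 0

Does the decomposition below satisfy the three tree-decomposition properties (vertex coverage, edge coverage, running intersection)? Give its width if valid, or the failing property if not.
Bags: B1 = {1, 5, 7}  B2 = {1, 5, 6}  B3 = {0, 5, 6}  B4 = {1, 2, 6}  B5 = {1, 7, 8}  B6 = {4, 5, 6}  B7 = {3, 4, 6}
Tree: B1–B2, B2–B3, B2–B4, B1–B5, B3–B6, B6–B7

Checking the three conditions: (i) the bags cover all of {0, 1, 2, 3, 4, 5, 6, 7, 8}; (ii) for each edge, some bag contains both endpoints; (iii) the bags containing any fixed vertex form a subtree. All hold, so the decomposition is valid with width 3 − 1 = 2.

Yes; width 2.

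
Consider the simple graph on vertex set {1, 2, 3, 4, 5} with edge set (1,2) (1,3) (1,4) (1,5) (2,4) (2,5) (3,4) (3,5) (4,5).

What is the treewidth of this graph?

A width-3 tree decomposition is:
Bags: B1 = {1, 3, 4, 5}  B2 = {1, 2, 4, 5}
Tree: B1–B2
Each bag holds 4 vertices, so the decomposition has width 3, which upper-bounds the treewidth. On the other hand G contains the 4-clique {1, 2, 4, 5}. A clique must lie in a single bag of any decomposition, so no decomposition can have width below 3. Therefore the treewidth is 3.

3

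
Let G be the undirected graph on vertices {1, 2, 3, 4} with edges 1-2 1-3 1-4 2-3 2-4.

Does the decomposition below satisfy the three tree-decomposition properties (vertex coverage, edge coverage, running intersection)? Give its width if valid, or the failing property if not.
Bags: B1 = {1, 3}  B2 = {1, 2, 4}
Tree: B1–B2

No — edge (2,3) lies in no bag.

A tree decomposition must satisfy three properties: every vertex lies in some bag; for every edge, both endpoints lie together in some bag; and for every vertex, the bags containing it form a connected subtree. Here edge (2,3) lies in no bag, so the decomposition is invalid.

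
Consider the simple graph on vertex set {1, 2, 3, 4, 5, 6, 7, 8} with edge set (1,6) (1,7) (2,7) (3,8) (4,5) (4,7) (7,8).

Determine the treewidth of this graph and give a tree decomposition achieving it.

Each bag holds 2 vertices, so the decomposition has width 1, which upper-bounds the treewidth. Since G has at least one edge (e.g. 7–8), it is not an edgeless graph, so tw(G) ≥ 1. Combining the bounds, tw(G) = 1.

Treewidth 1.
One such decomposition:
Bags: B1 = {7, 8}  B2 = {4, 7}  B3 = {3, 8}  B4 = {1, 7}  B5 = {4, 5}  B6 = {2, 7}  B7 = {1, 6}
Tree: B1–B2, B1–B3, B1–B4, B2–B5, B4–B6, B4–B7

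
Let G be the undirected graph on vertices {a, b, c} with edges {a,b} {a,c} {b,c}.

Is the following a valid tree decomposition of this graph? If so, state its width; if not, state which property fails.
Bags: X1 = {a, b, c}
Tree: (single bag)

Yes; width 2.

Checking the three conditions: (i) the bags cover all of {a, b, c}; (ii) for each edge, some bag contains both endpoints; (iii) the bags containing any fixed vertex form a subtree. All hold, so the decomposition is valid with width 3 − 1 = 2.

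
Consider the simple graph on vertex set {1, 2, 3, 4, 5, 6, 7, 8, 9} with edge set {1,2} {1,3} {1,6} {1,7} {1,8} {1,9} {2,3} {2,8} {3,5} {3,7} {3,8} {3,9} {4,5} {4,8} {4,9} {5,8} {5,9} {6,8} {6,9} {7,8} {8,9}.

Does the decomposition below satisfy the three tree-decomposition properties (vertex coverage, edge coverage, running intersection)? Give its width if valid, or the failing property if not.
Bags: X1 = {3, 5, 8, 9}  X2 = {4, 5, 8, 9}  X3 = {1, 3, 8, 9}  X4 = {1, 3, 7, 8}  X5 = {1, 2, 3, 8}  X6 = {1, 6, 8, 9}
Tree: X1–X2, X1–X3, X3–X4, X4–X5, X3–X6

Every vertex of G appears in some bag (union = {1, 2, 3, 4, 5, 6, 7, 8, 9}); every edge is covered by a bag; and for each vertex v the set of bags containing v is connected in the bag tree. The decomposition is therefore valid. The largest bag has 4 vertices, so the width is 3.

Yes; width 3.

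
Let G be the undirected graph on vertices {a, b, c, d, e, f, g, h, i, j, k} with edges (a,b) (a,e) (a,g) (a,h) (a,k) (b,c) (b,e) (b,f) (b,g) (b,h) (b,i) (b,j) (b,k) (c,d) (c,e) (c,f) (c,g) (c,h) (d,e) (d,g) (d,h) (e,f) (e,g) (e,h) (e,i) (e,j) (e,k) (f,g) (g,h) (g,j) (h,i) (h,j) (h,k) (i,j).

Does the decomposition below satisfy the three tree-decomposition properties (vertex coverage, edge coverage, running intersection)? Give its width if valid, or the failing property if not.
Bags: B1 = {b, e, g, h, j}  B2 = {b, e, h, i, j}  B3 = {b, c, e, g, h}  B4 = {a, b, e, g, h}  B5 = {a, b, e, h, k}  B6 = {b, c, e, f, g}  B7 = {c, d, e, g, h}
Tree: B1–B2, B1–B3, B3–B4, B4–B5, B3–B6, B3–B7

Yes; width 4.

Checking the three conditions: (i) the bags cover all of {a, b, c, d, e, f, g, h, i, j, k}; (ii) for each edge, some bag contains both endpoints; (iii) the bags containing any fixed vertex form a subtree. All hold, so the decomposition is valid with width 5 − 1 = 4.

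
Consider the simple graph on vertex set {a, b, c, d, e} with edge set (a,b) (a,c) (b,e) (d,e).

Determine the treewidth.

1

A width-1 tree decomposition is:
Bags: B1 = {a, c}  B2 = {a, b}  B3 = {b, e}  B4 = {d, e}
Tree: B1–B2, B2–B3, B3–B4
Each bag holds 2 vertices, so the decomposition has width 1, which upper-bounds the treewidth. Any graph with an edge has treewidth ≥ 1, and G has the edge c–a. Therefore the treewidth is 1.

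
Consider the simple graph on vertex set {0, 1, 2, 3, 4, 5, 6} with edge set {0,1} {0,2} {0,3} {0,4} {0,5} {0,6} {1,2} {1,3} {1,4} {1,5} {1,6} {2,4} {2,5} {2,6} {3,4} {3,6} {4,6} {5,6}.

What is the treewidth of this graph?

A width-4 tree decomposition is:
Bags: B1 = {0, 1, 3, 4, 6}  B2 = {0, 1, 2, 4, 6}  B3 = {0, 1, 2, 5, 6}
Tree: B1–B2, B2–B3
Each bag holds 5 vertices, so the decomposition has width 4, which upper-bounds the treewidth. For the lower bound, the 5 vertices {0, 1, 2, 4, 6} are pairwise adjacent, and any tree decomposition puts a clique entirely inside one bag — forcing width ≥ 4. Therefore the treewidth is 4.

4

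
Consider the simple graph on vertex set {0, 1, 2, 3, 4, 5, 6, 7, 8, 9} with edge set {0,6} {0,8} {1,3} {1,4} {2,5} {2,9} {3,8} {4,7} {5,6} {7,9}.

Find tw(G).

A width-2 tree decomposition is:
Bags: B1 = {0, 5, 6}  B2 = {0, 2, 5}  B3 = {0, 2, 9}  B4 = {0, 7, 9}  B5 = {0, 4, 7}  B6 = {0, 1, 4}  B7 = {0, 1, 3}  B8 = {0, 3, 8}
Tree: B1–B2, B2–B3, B3–B4, B4–B5, B5–B6, B6–B7, B7–B8
Each bag holds 3 vertices, so the decomposition has width 2, which upper-bounds the treewidth. For the lower bound, G contains the cycle 0–6–5–2–9–7–4–1–3–8–0, so G is not a forest; only forests have treewidth ≤ 1, hence tw(G) ≥ 2. Therefore the treewidth is 2.

2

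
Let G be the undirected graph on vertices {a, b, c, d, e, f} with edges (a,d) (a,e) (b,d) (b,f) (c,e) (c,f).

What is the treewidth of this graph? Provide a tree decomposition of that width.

Each bag holds 3 vertices, so the decomposition has width 2, which upper-bounds the treewidth. Since b–d–a–e–c–f–b is a cycle in G, G is not acyclic. Forests are exactly the graphs of treewidth ≤ 1, so tw(G) ≥ 2. Therefore the treewidth is 2.

Treewidth 2.
One optimal decomposition is:
Bags: B1 = {a, b, d}  B2 = {a, b, e}  B3 = {b, c, e}  B4 = {b, c, f}
Tree: B1–B2, B2–B3, B3–B4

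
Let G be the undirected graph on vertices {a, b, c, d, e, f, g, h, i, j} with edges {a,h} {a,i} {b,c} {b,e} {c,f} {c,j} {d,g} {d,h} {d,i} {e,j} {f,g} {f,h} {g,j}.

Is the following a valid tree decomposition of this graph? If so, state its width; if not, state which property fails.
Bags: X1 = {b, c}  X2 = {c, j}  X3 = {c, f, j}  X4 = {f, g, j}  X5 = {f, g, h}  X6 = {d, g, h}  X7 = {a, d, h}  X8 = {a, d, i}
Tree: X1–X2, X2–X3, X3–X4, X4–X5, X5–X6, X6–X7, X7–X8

No — vertex e appears in no bag.

A tree decomposition must satisfy three properties: every vertex lies in some bag; for every edge, both endpoints lie together in some bag; and for every vertex, the bags containing it form a connected subtree. Here vertex e appears in no bag, so the decomposition is invalid.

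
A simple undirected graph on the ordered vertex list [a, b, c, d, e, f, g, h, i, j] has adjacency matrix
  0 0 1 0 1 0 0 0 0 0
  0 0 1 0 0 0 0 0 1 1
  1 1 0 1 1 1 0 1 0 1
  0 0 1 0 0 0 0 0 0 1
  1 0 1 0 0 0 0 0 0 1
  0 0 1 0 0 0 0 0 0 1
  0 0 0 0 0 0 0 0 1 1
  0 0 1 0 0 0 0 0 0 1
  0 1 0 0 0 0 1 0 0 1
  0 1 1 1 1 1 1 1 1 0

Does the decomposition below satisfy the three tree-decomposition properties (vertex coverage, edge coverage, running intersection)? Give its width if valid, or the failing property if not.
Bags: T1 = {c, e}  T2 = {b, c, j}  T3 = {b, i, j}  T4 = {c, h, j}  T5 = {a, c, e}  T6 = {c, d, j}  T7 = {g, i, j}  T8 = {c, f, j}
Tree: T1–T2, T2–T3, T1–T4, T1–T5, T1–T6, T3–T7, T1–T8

No — edge (j,e) lies in no bag.

A tree decomposition must satisfy three properties: every vertex lies in some bag; for every edge, both endpoints lie together in some bag; and for every vertex, the bags containing it form a connected subtree. Here edge (j,e) lies in no bag, so the decomposition is invalid.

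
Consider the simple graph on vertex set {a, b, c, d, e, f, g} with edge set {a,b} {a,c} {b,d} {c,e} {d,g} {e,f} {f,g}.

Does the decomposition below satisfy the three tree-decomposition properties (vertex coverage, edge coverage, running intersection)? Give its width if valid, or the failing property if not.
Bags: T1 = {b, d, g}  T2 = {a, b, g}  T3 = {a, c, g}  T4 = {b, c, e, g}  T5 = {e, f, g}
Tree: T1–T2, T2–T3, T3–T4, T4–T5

No — bags containing vertex b are not connected in the tree.

A tree decomposition must satisfy three properties: every vertex lies in some bag; for every edge, both endpoints lie together in some bag; and for every vertex, the bags containing it form a connected subtree. Here bags containing vertex b are not connected in the tree, so the decomposition is invalid.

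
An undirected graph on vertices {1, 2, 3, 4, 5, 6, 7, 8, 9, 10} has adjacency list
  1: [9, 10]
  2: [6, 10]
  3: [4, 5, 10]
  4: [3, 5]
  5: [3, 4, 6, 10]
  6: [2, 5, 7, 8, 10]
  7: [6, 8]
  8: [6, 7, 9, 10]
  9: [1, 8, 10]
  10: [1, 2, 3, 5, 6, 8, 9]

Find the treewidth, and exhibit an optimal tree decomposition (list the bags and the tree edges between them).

Treewidth 2.
One such decomposition:
Bags: B1 = {6, 8, 10}  B2 = {5, 6, 10}  B3 = {3, 5, 10}  B4 = {6, 7, 8}  B5 = {8, 9, 10}  B6 = {2, 6, 10}  B7 = {1, 9, 10}  B8 = {3, 4, 5}
Tree: B1–B2, B2–B3, B1–B4, B1–B5, B1–B6, B5–B7, B3–B8

Each bag holds 3 vertices, so the decomposition has width 2, which upper-bounds the treewidth. On the other hand G contains the 3-clique {1, 9, 10}. A clique must lie in a single bag of any decomposition, so no decomposition can have width below 2. Therefore the treewidth is 2.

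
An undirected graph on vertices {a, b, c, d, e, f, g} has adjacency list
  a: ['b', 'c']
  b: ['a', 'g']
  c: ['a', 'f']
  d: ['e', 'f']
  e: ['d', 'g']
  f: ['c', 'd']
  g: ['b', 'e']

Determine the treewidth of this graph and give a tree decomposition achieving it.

The largest bag has 3 vertices, giving width 2; this decomposition certifies tw(G) ≤ 2. Since b–g–e–d–f–c–a–b is a cycle in G, G is not acyclic. Forests are exactly the graphs of treewidth ≤ 1, so tw(G) ≥ 2. Combining the bounds, tw(G) = 2.

Treewidth 2.
One optimal decomposition is:
Bags: B1 = {b, e, g}  B2 = {b, d, e}  B3 = {b, d, f}  B4 = {b, c, f}  B5 = {a, b, c}
Tree: B1–B2, B2–B3, B3–B4, B4–B5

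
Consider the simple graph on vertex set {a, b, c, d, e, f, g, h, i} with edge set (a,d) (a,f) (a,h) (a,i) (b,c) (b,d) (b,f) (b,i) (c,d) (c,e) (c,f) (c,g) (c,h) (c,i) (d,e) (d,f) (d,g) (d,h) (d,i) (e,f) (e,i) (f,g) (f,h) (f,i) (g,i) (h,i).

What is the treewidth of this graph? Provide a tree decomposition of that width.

Treewidth 4.
Bags: B1 = {c, d, f, g, i}  B2 = {c, d, f, h, i}  B3 = {a, d, f, h, i}  B4 = {b, c, d, f, i}  B5 = {c, d, e, f, i}
Tree: B1–B2, B2–B3, B1–B4, B2–B5

Every bag has size at most 5, so the width is 5 − 1 = 4 and tw(G) ≤ 4. Conversely, {c, d, f, g, i} is a clique of size 5, and the vertices of any clique must share a bag in every tree decomposition; so some bag has ≥ 5 vertices and tw(G) ≥ 4. Hence tw(G) = 4 exactly.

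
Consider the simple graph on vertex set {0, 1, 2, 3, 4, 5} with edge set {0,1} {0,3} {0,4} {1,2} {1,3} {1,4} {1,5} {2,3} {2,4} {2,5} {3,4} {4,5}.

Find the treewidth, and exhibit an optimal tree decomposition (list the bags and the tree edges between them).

Treewidth 3.
One optimal decomposition is:
Bags: B1 = {1, 2, 3, 4}  B2 = {1, 2, 4, 5}  B3 = {0, 1, 3, 4}
Tree: B1–B2, B1–B3

Every bag has size at most 4, so the width is 4 − 1 = 3 and tw(G) ≤ 3. On the other hand G contains the 4-clique {0, 1, 3, 4}. A clique must lie in a single bag of any decomposition, so no decomposition can have width below 3. The upper and lower bounds meet at 3, so that is the treewidth.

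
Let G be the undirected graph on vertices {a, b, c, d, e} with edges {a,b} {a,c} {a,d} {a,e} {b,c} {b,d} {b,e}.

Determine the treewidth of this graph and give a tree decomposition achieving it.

Treewidth 2.
One such decomposition:
Bags: B1 = {a, b, d}  B2 = {a, b, e}  B3 = {a, b, c}
Tree: B1–B2, B1–B3

The largest bag has 3 vertices, giving width 2; this decomposition certifies tw(G) ≤ 2. On the other hand G contains the 3-clique {a, b, d}. A clique must lie in a single bag of any decomposition, so no decomposition can have width below 2. Combining the bounds, tw(G) = 2.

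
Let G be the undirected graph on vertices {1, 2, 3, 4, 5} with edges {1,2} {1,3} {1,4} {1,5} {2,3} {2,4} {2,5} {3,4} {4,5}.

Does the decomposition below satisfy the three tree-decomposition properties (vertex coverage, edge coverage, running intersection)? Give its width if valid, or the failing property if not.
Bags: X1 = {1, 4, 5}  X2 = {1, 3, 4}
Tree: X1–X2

A tree decomposition must satisfy three properties: every vertex lies in some bag; for every edge, both endpoints lie together in some bag; and for every vertex, the bags containing it form a connected subtree. Here vertex 2 appears in no bag, so the decomposition is invalid.

No — vertex 2 appears in no bag.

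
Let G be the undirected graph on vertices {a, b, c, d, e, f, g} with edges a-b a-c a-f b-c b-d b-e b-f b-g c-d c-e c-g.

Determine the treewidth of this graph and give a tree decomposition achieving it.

Every bag has size at most 3, so the width is 3 − 1 = 2 and tw(G) ≤ 2. For the lower bound, the 3 vertices {b, c, d} are pairwise adjacent, and any tree decomposition puts a clique entirely inside one bag — forcing width ≥ 2. Hence tw(G) = 2 exactly.

Treewidth 2.
Bags: B1 = {b, c, e}  B2 = {a, b, c}  B3 = {b, c, d}  B4 = {a, b, f}  B5 = {b, c, g}
Tree: B1–B2, B2–B3, B2–B4, B3–B5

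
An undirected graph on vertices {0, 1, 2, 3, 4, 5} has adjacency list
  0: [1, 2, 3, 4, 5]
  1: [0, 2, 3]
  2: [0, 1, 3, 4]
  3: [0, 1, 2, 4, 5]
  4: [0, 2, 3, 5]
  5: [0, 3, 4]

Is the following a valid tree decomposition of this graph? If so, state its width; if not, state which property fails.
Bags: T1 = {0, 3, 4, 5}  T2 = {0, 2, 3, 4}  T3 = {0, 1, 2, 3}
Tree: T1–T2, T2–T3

Vertex coverage: the bags together contain {0, 1, 2, 3, 4, 5}, the full vertex set. Edge coverage: each edge of G has both endpoints in at least one bag. Running intersection: for every vertex, the bags containing it form a connected subtree. All three properties hold, so this is a valid tree decomposition of width max|bag| − 1 = 3, and hence tw(G) ≤ 3.

Yes; width 3.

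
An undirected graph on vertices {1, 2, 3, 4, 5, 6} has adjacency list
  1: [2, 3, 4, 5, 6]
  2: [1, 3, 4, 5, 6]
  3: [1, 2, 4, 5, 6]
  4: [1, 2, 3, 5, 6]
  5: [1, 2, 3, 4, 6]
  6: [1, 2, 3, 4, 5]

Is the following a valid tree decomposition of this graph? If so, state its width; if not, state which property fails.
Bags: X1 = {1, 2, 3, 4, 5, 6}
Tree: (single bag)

Yes; width 5.

Vertex coverage: the bags together contain {1, 2, 3, 4, 5, 6}, the full vertex set. Edge coverage: each edge of G has both endpoints in at least one bag. Running intersection: for every vertex, the bags containing it form a connected subtree. All three properties hold, so this is a valid tree decomposition of width max|bag| − 1 = 5, and hence tw(G) ≤ 5.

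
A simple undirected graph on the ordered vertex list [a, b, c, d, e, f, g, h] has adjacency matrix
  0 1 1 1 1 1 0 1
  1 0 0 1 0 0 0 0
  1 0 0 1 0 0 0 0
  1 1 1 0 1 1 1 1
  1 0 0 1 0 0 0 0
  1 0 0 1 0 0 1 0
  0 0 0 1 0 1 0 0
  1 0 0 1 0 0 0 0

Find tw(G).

2

A width-2 tree decomposition is:
Bags: B1 = {a, b, d}  B2 = {a, d, f}  B3 = {a, d, h}  B4 = {a, c, d}  B5 = {d, f, g}  B6 = {a, d, e}
Tree: B1–B2, B2–B3, B2–B4, B2–B5, B2–B6
The largest bag has 3 vertices, giving width 2; this decomposition certifies tw(G) ≤ 2. For the lower bound, the 3 vertices {d, f, g} are pairwise adjacent, and any tree decomposition puts a clique entirely inside one bag — forcing width ≥ 2. Hence tw(G) = 2 exactly.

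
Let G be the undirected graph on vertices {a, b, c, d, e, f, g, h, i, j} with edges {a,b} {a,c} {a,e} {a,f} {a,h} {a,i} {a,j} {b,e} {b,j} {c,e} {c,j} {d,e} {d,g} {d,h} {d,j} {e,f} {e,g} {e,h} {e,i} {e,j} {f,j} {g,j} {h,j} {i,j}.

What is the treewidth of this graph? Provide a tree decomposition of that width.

Treewidth 3.
One such decomposition:
Bags: B1 = {a, c, e, j}  B2 = {a, b, e, j}  B3 = {a, e, h, j}  B4 = {d, e, h, j}  B5 = {d, e, g, j}  B6 = {a, e, i, j}  B7 = {a, e, f, j}
Tree: B1–B2, B1–B3, B3–B4, B4–B5, B3–B6, B2–B7

Each bag holds 4 vertices, so the decomposition has width 3, which upper-bounds the treewidth. For the lower bound, the 4 vertices {d, e, g, j} are pairwise adjacent, and any tree decomposition puts a clique entirely inside one bag — forcing width ≥ 3. The upper and lower bounds meet at 3, so that is the treewidth.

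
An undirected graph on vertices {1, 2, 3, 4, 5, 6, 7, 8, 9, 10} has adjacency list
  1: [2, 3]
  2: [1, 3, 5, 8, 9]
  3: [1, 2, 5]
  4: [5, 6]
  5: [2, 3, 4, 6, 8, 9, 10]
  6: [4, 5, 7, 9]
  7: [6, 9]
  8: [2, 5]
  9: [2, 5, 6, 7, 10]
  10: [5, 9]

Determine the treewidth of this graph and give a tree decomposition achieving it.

Treewidth 2.
One optimal decomposition is:
Bags: B1 = {5, 9, 10}  B2 = {2, 5, 9}  B3 = {2, 3, 5}  B4 = {1, 2, 3}  B5 = {2, 5, 8}  B6 = {5, 6, 9}  B7 = {6, 7, 9}  B8 = {4, 5, 6}
Tree: B1–B2, B2–B3, B3–B4, B3–B5, B2–B6, B6–B7, B6–B8

Every bag has size at most 3, so the width is 3 − 1 = 2 and tw(G) ≤ 2. On the other hand G contains the 3-clique {1, 2, 3}. A clique must lie in a single bag of any decomposition, so no decomposition can have width below 2. Combining the bounds, tw(G) = 2.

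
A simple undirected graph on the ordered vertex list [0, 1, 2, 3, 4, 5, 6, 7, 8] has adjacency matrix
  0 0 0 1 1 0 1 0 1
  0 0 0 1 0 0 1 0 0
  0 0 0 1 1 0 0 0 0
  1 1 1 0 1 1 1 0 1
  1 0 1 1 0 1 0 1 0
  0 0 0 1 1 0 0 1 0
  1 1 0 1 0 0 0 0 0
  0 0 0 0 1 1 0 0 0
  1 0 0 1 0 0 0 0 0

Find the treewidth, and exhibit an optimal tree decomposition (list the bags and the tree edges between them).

Each bag holds 3 vertices, so the decomposition has width 2, which upper-bounds the treewidth. On the other hand G contains the 3-clique {0, 3, 8}. A clique must lie in a single bag of any decomposition, so no decomposition can have width below 2. Combining the bounds, tw(G) = 2.

Treewidth 2.
One such decomposition:
Bags: B1 = {0, 3, 4}  B2 = {0, 3, 8}  B3 = {0, 3, 6}  B4 = {3, 4, 5}  B5 = {2, 3, 4}  B6 = {4, 5, 7}  B7 = {1, 3, 6}
Tree: B1–B2, B1–B3, B1–B4, B4–B5, B4–B6, B3–B7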